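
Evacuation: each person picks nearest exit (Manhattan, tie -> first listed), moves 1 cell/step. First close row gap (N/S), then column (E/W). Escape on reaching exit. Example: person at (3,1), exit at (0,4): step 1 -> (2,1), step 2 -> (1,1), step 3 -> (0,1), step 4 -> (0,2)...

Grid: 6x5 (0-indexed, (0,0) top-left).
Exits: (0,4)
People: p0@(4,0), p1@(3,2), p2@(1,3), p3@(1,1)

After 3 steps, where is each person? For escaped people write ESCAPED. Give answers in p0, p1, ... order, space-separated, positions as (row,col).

Step 1: p0:(4,0)->(3,0) | p1:(3,2)->(2,2) | p2:(1,3)->(0,3) | p3:(1,1)->(0,1)
Step 2: p0:(3,0)->(2,0) | p1:(2,2)->(1,2) | p2:(0,3)->(0,4)->EXIT | p3:(0,1)->(0,2)
Step 3: p0:(2,0)->(1,0) | p1:(1,2)->(0,2) | p2:escaped | p3:(0,2)->(0,3)

(1,0) (0,2) ESCAPED (0,3)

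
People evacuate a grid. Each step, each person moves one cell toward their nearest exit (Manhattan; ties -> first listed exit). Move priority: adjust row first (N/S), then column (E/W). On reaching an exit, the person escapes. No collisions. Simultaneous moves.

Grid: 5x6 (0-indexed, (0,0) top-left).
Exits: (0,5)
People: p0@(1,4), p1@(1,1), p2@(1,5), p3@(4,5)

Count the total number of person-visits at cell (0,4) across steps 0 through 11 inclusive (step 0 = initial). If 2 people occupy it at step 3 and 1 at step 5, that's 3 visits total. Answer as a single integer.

Step 0: p0@(1,4) p1@(1,1) p2@(1,5) p3@(4,5) -> at (0,4): 0 [-], cum=0
Step 1: p0@(0,4) p1@(0,1) p2@ESC p3@(3,5) -> at (0,4): 1 [p0], cum=1
Step 2: p0@ESC p1@(0,2) p2@ESC p3@(2,5) -> at (0,4): 0 [-], cum=1
Step 3: p0@ESC p1@(0,3) p2@ESC p3@(1,5) -> at (0,4): 0 [-], cum=1
Step 4: p0@ESC p1@(0,4) p2@ESC p3@ESC -> at (0,4): 1 [p1], cum=2
Step 5: p0@ESC p1@ESC p2@ESC p3@ESC -> at (0,4): 0 [-], cum=2
Total visits = 2

Answer: 2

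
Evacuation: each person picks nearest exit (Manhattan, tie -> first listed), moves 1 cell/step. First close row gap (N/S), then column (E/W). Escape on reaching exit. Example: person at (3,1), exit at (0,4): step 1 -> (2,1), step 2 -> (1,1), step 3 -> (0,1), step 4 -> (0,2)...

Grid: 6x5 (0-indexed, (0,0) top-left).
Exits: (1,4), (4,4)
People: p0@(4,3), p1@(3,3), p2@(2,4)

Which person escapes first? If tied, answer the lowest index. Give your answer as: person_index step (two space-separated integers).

Step 1: p0:(4,3)->(4,4)->EXIT | p1:(3,3)->(4,3) | p2:(2,4)->(1,4)->EXIT
Step 2: p0:escaped | p1:(4,3)->(4,4)->EXIT | p2:escaped
Exit steps: [1, 2, 1]
First to escape: p0 at step 1

Answer: 0 1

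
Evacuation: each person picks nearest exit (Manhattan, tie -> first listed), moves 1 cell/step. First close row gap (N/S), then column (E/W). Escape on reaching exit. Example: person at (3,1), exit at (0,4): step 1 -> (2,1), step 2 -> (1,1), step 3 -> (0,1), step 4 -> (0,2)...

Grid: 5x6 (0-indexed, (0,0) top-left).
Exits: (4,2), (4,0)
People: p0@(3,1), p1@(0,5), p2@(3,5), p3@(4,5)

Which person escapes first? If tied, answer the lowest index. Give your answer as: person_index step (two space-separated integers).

Step 1: p0:(3,1)->(4,1) | p1:(0,5)->(1,5) | p2:(3,5)->(4,5) | p3:(4,5)->(4,4)
Step 2: p0:(4,1)->(4,2)->EXIT | p1:(1,5)->(2,5) | p2:(4,5)->(4,4) | p3:(4,4)->(4,3)
Step 3: p0:escaped | p1:(2,5)->(3,5) | p2:(4,4)->(4,3) | p3:(4,3)->(4,2)->EXIT
Step 4: p0:escaped | p1:(3,5)->(4,5) | p2:(4,3)->(4,2)->EXIT | p3:escaped
Step 5: p0:escaped | p1:(4,5)->(4,4) | p2:escaped | p3:escaped
Step 6: p0:escaped | p1:(4,4)->(4,3) | p2:escaped | p3:escaped
Step 7: p0:escaped | p1:(4,3)->(4,2)->EXIT | p2:escaped | p3:escaped
Exit steps: [2, 7, 4, 3]
First to escape: p0 at step 2

Answer: 0 2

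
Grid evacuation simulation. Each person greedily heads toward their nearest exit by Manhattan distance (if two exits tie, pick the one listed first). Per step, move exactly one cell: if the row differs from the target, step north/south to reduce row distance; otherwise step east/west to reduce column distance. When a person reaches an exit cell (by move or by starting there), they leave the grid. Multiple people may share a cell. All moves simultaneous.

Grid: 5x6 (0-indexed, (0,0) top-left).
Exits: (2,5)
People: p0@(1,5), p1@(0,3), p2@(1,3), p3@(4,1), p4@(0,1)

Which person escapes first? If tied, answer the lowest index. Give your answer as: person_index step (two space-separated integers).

Answer: 0 1

Derivation:
Step 1: p0:(1,5)->(2,5)->EXIT | p1:(0,3)->(1,3) | p2:(1,3)->(2,3) | p3:(4,1)->(3,1) | p4:(0,1)->(1,1)
Step 2: p0:escaped | p1:(1,3)->(2,3) | p2:(2,3)->(2,4) | p3:(3,1)->(2,1) | p4:(1,1)->(2,1)
Step 3: p0:escaped | p1:(2,3)->(2,4) | p2:(2,4)->(2,5)->EXIT | p3:(2,1)->(2,2) | p4:(2,1)->(2,2)
Step 4: p0:escaped | p1:(2,4)->(2,5)->EXIT | p2:escaped | p3:(2,2)->(2,3) | p4:(2,2)->(2,3)
Step 5: p0:escaped | p1:escaped | p2:escaped | p3:(2,3)->(2,4) | p4:(2,3)->(2,4)
Step 6: p0:escaped | p1:escaped | p2:escaped | p3:(2,4)->(2,5)->EXIT | p4:(2,4)->(2,5)->EXIT
Exit steps: [1, 4, 3, 6, 6]
First to escape: p0 at step 1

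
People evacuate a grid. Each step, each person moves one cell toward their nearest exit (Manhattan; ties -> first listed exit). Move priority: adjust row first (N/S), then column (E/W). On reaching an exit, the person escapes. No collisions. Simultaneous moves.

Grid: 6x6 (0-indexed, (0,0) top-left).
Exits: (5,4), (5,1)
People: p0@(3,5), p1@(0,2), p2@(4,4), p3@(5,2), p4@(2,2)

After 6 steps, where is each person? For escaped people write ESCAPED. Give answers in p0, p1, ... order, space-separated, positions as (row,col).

Step 1: p0:(3,5)->(4,5) | p1:(0,2)->(1,2) | p2:(4,4)->(5,4)->EXIT | p3:(5,2)->(5,1)->EXIT | p4:(2,2)->(3,2)
Step 2: p0:(4,5)->(5,5) | p1:(1,2)->(2,2) | p2:escaped | p3:escaped | p4:(3,2)->(4,2)
Step 3: p0:(5,5)->(5,4)->EXIT | p1:(2,2)->(3,2) | p2:escaped | p3:escaped | p4:(4,2)->(5,2)
Step 4: p0:escaped | p1:(3,2)->(4,2) | p2:escaped | p3:escaped | p4:(5,2)->(5,1)->EXIT
Step 5: p0:escaped | p1:(4,2)->(5,2) | p2:escaped | p3:escaped | p4:escaped
Step 6: p0:escaped | p1:(5,2)->(5,1)->EXIT | p2:escaped | p3:escaped | p4:escaped

ESCAPED ESCAPED ESCAPED ESCAPED ESCAPED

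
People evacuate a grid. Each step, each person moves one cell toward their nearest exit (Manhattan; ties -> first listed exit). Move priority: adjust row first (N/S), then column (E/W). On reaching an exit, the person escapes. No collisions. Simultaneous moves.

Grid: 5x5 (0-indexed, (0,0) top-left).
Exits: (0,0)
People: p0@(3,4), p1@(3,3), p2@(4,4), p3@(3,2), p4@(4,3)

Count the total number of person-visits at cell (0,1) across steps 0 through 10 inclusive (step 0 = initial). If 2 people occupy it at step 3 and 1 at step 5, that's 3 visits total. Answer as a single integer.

Step 0: p0@(3,4) p1@(3,3) p2@(4,4) p3@(3,2) p4@(4,3) -> at (0,1): 0 [-], cum=0
Step 1: p0@(2,4) p1@(2,3) p2@(3,4) p3@(2,2) p4@(3,3) -> at (0,1): 0 [-], cum=0
Step 2: p0@(1,4) p1@(1,3) p2@(2,4) p3@(1,2) p4@(2,3) -> at (0,1): 0 [-], cum=0
Step 3: p0@(0,4) p1@(0,3) p2@(1,4) p3@(0,2) p4@(1,3) -> at (0,1): 0 [-], cum=0
Step 4: p0@(0,3) p1@(0,2) p2@(0,4) p3@(0,1) p4@(0,3) -> at (0,1): 1 [p3], cum=1
Step 5: p0@(0,2) p1@(0,1) p2@(0,3) p3@ESC p4@(0,2) -> at (0,1): 1 [p1], cum=2
Step 6: p0@(0,1) p1@ESC p2@(0,2) p3@ESC p4@(0,1) -> at (0,1): 2 [p0,p4], cum=4
Step 7: p0@ESC p1@ESC p2@(0,1) p3@ESC p4@ESC -> at (0,1): 1 [p2], cum=5
Step 8: p0@ESC p1@ESC p2@ESC p3@ESC p4@ESC -> at (0,1): 0 [-], cum=5
Total visits = 5

Answer: 5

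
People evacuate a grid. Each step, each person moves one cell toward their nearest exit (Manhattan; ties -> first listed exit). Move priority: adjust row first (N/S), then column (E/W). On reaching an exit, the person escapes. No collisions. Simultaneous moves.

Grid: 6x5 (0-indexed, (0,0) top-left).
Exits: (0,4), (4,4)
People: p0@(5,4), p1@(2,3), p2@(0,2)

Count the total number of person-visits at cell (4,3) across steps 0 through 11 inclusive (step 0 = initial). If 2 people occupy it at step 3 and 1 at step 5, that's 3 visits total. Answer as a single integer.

Step 0: p0@(5,4) p1@(2,3) p2@(0,2) -> at (4,3): 0 [-], cum=0
Step 1: p0@ESC p1@(1,3) p2@(0,3) -> at (4,3): 0 [-], cum=0
Step 2: p0@ESC p1@(0,3) p2@ESC -> at (4,3): 0 [-], cum=0
Step 3: p0@ESC p1@ESC p2@ESC -> at (4,3): 0 [-], cum=0
Total visits = 0

Answer: 0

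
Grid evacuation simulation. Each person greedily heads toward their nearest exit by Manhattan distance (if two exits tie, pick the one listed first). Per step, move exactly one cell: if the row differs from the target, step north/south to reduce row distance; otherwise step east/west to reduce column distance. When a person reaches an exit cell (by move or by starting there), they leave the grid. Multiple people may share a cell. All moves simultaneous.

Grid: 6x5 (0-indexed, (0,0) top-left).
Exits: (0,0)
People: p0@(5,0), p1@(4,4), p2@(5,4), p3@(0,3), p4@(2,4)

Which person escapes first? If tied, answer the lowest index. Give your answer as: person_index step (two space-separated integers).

Answer: 3 3

Derivation:
Step 1: p0:(5,0)->(4,0) | p1:(4,4)->(3,4) | p2:(5,4)->(4,4) | p3:(0,3)->(0,2) | p4:(2,4)->(1,4)
Step 2: p0:(4,0)->(3,0) | p1:(3,4)->(2,4) | p2:(4,4)->(3,4) | p3:(0,2)->(0,1) | p4:(1,4)->(0,4)
Step 3: p0:(3,0)->(2,0) | p1:(2,4)->(1,4) | p2:(3,4)->(2,4) | p3:(0,1)->(0,0)->EXIT | p4:(0,4)->(0,3)
Step 4: p0:(2,0)->(1,0) | p1:(1,4)->(0,4) | p2:(2,4)->(1,4) | p3:escaped | p4:(0,3)->(0,2)
Step 5: p0:(1,0)->(0,0)->EXIT | p1:(0,4)->(0,3) | p2:(1,4)->(0,4) | p3:escaped | p4:(0,2)->(0,1)
Step 6: p0:escaped | p1:(0,3)->(0,2) | p2:(0,4)->(0,3) | p3:escaped | p4:(0,1)->(0,0)->EXIT
Step 7: p0:escaped | p1:(0,2)->(0,1) | p2:(0,3)->(0,2) | p3:escaped | p4:escaped
Step 8: p0:escaped | p1:(0,1)->(0,0)->EXIT | p2:(0,2)->(0,1) | p3:escaped | p4:escaped
Step 9: p0:escaped | p1:escaped | p2:(0,1)->(0,0)->EXIT | p3:escaped | p4:escaped
Exit steps: [5, 8, 9, 3, 6]
First to escape: p3 at step 3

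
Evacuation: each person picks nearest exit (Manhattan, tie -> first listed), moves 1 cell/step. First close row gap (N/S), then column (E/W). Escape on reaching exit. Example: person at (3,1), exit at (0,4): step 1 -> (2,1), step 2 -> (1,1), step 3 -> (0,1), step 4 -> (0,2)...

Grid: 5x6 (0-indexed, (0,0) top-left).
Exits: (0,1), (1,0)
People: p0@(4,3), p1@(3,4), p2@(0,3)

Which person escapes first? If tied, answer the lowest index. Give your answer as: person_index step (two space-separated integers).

Answer: 2 2

Derivation:
Step 1: p0:(4,3)->(3,3) | p1:(3,4)->(2,4) | p2:(0,3)->(0,2)
Step 2: p0:(3,3)->(2,3) | p1:(2,4)->(1,4) | p2:(0,2)->(0,1)->EXIT
Step 3: p0:(2,3)->(1,3) | p1:(1,4)->(0,4) | p2:escaped
Step 4: p0:(1,3)->(0,3) | p1:(0,4)->(0,3) | p2:escaped
Step 5: p0:(0,3)->(0,2) | p1:(0,3)->(0,2) | p2:escaped
Step 6: p0:(0,2)->(0,1)->EXIT | p1:(0,2)->(0,1)->EXIT | p2:escaped
Exit steps: [6, 6, 2]
First to escape: p2 at step 2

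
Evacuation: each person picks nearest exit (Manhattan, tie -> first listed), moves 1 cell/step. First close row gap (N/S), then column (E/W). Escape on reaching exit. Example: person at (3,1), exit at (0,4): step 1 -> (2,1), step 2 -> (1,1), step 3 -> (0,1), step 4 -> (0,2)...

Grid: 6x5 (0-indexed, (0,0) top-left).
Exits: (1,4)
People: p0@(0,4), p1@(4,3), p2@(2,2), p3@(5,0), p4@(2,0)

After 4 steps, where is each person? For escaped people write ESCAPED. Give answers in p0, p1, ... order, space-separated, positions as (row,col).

Step 1: p0:(0,4)->(1,4)->EXIT | p1:(4,3)->(3,3) | p2:(2,2)->(1,2) | p3:(5,0)->(4,0) | p4:(2,0)->(1,0)
Step 2: p0:escaped | p1:(3,3)->(2,3) | p2:(1,2)->(1,3) | p3:(4,0)->(3,0) | p4:(1,0)->(1,1)
Step 3: p0:escaped | p1:(2,3)->(1,3) | p2:(1,3)->(1,4)->EXIT | p3:(3,0)->(2,0) | p4:(1,1)->(1,2)
Step 4: p0:escaped | p1:(1,3)->(1,4)->EXIT | p2:escaped | p3:(2,0)->(1,0) | p4:(1,2)->(1,3)

ESCAPED ESCAPED ESCAPED (1,0) (1,3)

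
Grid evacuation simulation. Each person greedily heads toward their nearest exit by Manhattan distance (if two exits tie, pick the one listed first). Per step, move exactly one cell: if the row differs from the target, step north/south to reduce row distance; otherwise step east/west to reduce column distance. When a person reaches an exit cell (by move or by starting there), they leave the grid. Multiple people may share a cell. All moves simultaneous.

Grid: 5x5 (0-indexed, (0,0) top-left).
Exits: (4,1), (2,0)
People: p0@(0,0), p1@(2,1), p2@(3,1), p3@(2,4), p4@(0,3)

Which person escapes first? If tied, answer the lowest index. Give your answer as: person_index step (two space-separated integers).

Step 1: p0:(0,0)->(1,0) | p1:(2,1)->(2,0)->EXIT | p2:(3,1)->(4,1)->EXIT | p3:(2,4)->(2,3) | p4:(0,3)->(1,3)
Step 2: p0:(1,0)->(2,0)->EXIT | p1:escaped | p2:escaped | p3:(2,3)->(2,2) | p4:(1,3)->(2,3)
Step 3: p0:escaped | p1:escaped | p2:escaped | p3:(2,2)->(2,1) | p4:(2,3)->(2,2)
Step 4: p0:escaped | p1:escaped | p2:escaped | p3:(2,1)->(2,0)->EXIT | p4:(2,2)->(2,1)
Step 5: p0:escaped | p1:escaped | p2:escaped | p3:escaped | p4:(2,1)->(2,0)->EXIT
Exit steps: [2, 1, 1, 4, 5]
First to escape: p1 at step 1

Answer: 1 1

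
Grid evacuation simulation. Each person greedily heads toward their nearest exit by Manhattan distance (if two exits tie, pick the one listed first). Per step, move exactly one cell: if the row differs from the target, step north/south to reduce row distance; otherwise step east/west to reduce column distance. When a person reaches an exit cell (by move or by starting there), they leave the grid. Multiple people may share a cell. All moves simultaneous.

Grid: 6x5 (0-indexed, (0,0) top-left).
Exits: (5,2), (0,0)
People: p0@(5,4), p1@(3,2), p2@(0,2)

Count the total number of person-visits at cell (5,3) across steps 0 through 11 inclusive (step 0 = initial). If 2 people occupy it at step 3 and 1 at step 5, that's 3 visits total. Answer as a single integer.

Step 0: p0@(5,4) p1@(3,2) p2@(0,2) -> at (5,3): 0 [-], cum=0
Step 1: p0@(5,3) p1@(4,2) p2@(0,1) -> at (5,3): 1 [p0], cum=1
Step 2: p0@ESC p1@ESC p2@ESC -> at (5,3): 0 [-], cum=1
Total visits = 1

Answer: 1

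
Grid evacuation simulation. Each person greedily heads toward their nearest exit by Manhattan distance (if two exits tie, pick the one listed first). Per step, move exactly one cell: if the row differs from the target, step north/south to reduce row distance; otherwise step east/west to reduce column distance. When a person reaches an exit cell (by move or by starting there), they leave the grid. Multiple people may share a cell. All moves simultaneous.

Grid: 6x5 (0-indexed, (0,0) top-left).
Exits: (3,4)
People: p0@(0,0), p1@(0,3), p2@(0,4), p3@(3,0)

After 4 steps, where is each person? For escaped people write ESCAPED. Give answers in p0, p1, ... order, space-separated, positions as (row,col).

Step 1: p0:(0,0)->(1,0) | p1:(0,3)->(1,3) | p2:(0,4)->(1,4) | p3:(3,0)->(3,1)
Step 2: p0:(1,0)->(2,0) | p1:(1,3)->(2,3) | p2:(1,4)->(2,4) | p3:(3,1)->(3,2)
Step 3: p0:(2,0)->(3,0) | p1:(2,3)->(3,3) | p2:(2,4)->(3,4)->EXIT | p3:(3,2)->(3,3)
Step 4: p0:(3,0)->(3,1) | p1:(3,3)->(3,4)->EXIT | p2:escaped | p3:(3,3)->(3,4)->EXIT

(3,1) ESCAPED ESCAPED ESCAPED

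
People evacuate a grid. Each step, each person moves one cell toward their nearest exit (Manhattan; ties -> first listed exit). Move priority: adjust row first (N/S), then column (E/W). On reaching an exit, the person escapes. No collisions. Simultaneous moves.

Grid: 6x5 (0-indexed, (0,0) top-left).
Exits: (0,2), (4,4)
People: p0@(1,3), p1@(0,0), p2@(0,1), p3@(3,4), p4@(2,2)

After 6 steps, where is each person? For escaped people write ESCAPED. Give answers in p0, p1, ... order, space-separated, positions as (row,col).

Step 1: p0:(1,3)->(0,3) | p1:(0,0)->(0,1) | p2:(0,1)->(0,2)->EXIT | p3:(3,4)->(4,4)->EXIT | p4:(2,2)->(1,2)
Step 2: p0:(0,3)->(0,2)->EXIT | p1:(0,1)->(0,2)->EXIT | p2:escaped | p3:escaped | p4:(1,2)->(0,2)->EXIT

ESCAPED ESCAPED ESCAPED ESCAPED ESCAPED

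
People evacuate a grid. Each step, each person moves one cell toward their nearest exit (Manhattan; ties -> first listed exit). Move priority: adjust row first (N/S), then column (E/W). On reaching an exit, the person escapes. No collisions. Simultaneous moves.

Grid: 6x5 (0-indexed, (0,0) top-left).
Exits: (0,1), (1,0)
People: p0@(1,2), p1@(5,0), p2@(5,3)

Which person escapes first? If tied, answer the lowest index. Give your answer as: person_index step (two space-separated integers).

Step 1: p0:(1,2)->(0,2) | p1:(5,0)->(4,0) | p2:(5,3)->(4,3)
Step 2: p0:(0,2)->(0,1)->EXIT | p1:(4,0)->(3,0) | p2:(4,3)->(3,3)
Step 3: p0:escaped | p1:(3,0)->(2,0) | p2:(3,3)->(2,3)
Step 4: p0:escaped | p1:(2,0)->(1,0)->EXIT | p2:(2,3)->(1,3)
Step 5: p0:escaped | p1:escaped | p2:(1,3)->(0,3)
Step 6: p0:escaped | p1:escaped | p2:(0,3)->(0,2)
Step 7: p0:escaped | p1:escaped | p2:(0,2)->(0,1)->EXIT
Exit steps: [2, 4, 7]
First to escape: p0 at step 2

Answer: 0 2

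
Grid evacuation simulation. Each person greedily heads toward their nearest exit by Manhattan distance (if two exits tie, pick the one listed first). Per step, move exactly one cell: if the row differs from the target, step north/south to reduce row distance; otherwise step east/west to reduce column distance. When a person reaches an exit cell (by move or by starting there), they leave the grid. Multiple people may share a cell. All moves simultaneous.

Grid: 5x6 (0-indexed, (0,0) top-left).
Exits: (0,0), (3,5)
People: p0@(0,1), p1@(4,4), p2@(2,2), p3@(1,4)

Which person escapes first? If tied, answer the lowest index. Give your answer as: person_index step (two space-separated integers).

Step 1: p0:(0,1)->(0,0)->EXIT | p1:(4,4)->(3,4) | p2:(2,2)->(1,2) | p3:(1,4)->(2,4)
Step 2: p0:escaped | p1:(3,4)->(3,5)->EXIT | p2:(1,2)->(0,2) | p3:(2,4)->(3,4)
Step 3: p0:escaped | p1:escaped | p2:(0,2)->(0,1) | p3:(3,4)->(3,5)->EXIT
Step 4: p0:escaped | p1:escaped | p2:(0,1)->(0,0)->EXIT | p3:escaped
Exit steps: [1, 2, 4, 3]
First to escape: p0 at step 1

Answer: 0 1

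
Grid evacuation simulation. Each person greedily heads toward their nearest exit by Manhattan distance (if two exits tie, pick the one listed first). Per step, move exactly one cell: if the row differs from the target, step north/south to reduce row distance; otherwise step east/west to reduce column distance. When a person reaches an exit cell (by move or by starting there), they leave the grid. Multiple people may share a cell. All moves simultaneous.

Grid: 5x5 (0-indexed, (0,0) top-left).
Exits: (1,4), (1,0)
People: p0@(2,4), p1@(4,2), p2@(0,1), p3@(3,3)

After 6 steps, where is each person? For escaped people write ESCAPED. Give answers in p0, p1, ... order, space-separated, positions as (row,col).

Step 1: p0:(2,4)->(1,4)->EXIT | p1:(4,2)->(3,2) | p2:(0,1)->(1,1) | p3:(3,3)->(2,3)
Step 2: p0:escaped | p1:(3,2)->(2,2) | p2:(1,1)->(1,0)->EXIT | p3:(2,3)->(1,3)
Step 3: p0:escaped | p1:(2,2)->(1,2) | p2:escaped | p3:(1,3)->(1,4)->EXIT
Step 4: p0:escaped | p1:(1,2)->(1,3) | p2:escaped | p3:escaped
Step 5: p0:escaped | p1:(1,3)->(1,4)->EXIT | p2:escaped | p3:escaped

ESCAPED ESCAPED ESCAPED ESCAPED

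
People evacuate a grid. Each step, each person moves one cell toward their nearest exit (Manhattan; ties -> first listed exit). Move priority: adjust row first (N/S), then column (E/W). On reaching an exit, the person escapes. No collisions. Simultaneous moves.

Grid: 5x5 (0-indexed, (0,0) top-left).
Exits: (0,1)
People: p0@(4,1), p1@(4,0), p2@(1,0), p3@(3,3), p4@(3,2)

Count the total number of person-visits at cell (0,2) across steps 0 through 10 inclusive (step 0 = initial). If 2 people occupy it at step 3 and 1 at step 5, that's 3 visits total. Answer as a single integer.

Step 0: p0@(4,1) p1@(4,0) p2@(1,0) p3@(3,3) p4@(3,2) -> at (0,2): 0 [-], cum=0
Step 1: p0@(3,1) p1@(3,0) p2@(0,0) p3@(2,3) p4@(2,2) -> at (0,2): 0 [-], cum=0
Step 2: p0@(2,1) p1@(2,0) p2@ESC p3@(1,3) p4@(1,2) -> at (0,2): 0 [-], cum=0
Step 3: p0@(1,1) p1@(1,0) p2@ESC p3@(0,3) p4@(0,2) -> at (0,2): 1 [p4], cum=1
Step 4: p0@ESC p1@(0,0) p2@ESC p3@(0,2) p4@ESC -> at (0,2): 1 [p3], cum=2
Step 5: p0@ESC p1@ESC p2@ESC p3@ESC p4@ESC -> at (0,2): 0 [-], cum=2
Total visits = 2

Answer: 2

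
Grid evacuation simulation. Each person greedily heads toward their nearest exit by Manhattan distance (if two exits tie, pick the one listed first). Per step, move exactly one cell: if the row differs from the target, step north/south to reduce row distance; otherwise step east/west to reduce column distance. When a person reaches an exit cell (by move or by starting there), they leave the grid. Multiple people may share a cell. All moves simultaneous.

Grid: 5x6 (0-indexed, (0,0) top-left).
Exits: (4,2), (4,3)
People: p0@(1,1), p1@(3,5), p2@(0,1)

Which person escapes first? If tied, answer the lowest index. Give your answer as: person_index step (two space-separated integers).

Answer: 1 3

Derivation:
Step 1: p0:(1,1)->(2,1) | p1:(3,5)->(4,5) | p2:(0,1)->(1,1)
Step 2: p0:(2,1)->(3,1) | p1:(4,5)->(4,4) | p2:(1,1)->(2,1)
Step 3: p0:(3,1)->(4,1) | p1:(4,4)->(4,3)->EXIT | p2:(2,1)->(3,1)
Step 4: p0:(4,1)->(4,2)->EXIT | p1:escaped | p2:(3,1)->(4,1)
Step 5: p0:escaped | p1:escaped | p2:(4,1)->(4,2)->EXIT
Exit steps: [4, 3, 5]
First to escape: p1 at step 3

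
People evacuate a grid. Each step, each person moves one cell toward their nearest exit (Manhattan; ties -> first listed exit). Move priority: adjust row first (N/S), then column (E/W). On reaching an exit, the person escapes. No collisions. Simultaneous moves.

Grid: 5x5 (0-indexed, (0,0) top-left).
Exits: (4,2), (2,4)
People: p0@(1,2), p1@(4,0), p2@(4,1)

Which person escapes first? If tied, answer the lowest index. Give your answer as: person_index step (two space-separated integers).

Step 1: p0:(1,2)->(2,2) | p1:(4,0)->(4,1) | p2:(4,1)->(4,2)->EXIT
Step 2: p0:(2,2)->(3,2) | p1:(4,1)->(4,2)->EXIT | p2:escaped
Step 3: p0:(3,2)->(4,2)->EXIT | p1:escaped | p2:escaped
Exit steps: [3, 2, 1]
First to escape: p2 at step 1

Answer: 2 1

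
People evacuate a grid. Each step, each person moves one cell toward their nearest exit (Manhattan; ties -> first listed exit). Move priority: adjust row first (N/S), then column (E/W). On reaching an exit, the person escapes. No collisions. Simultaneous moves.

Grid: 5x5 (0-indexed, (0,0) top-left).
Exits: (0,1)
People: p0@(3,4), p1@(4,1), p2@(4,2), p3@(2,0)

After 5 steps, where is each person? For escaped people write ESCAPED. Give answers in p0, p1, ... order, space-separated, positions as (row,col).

Step 1: p0:(3,4)->(2,4) | p1:(4,1)->(3,1) | p2:(4,2)->(3,2) | p3:(2,0)->(1,0)
Step 2: p0:(2,4)->(1,4) | p1:(3,1)->(2,1) | p2:(3,2)->(2,2) | p3:(1,0)->(0,0)
Step 3: p0:(1,4)->(0,4) | p1:(2,1)->(1,1) | p2:(2,2)->(1,2) | p3:(0,0)->(0,1)->EXIT
Step 4: p0:(0,4)->(0,3) | p1:(1,1)->(0,1)->EXIT | p2:(1,2)->(0,2) | p3:escaped
Step 5: p0:(0,3)->(0,2) | p1:escaped | p2:(0,2)->(0,1)->EXIT | p3:escaped

(0,2) ESCAPED ESCAPED ESCAPED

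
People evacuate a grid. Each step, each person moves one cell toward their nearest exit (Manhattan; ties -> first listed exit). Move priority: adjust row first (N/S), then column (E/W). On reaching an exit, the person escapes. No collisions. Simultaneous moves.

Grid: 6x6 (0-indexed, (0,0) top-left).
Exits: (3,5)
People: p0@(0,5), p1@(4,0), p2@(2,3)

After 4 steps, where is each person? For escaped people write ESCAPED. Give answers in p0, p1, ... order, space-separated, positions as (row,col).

Step 1: p0:(0,5)->(1,5) | p1:(4,0)->(3,0) | p2:(2,3)->(3,3)
Step 2: p0:(1,5)->(2,5) | p1:(3,0)->(3,1) | p2:(3,3)->(3,4)
Step 3: p0:(2,5)->(3,5)->EXIT | p1:(3,1)->(3,2) | p2:(3,4)->(3,5)->EXIT
Step 4: p0:escaped | p1:(3,2)->(3,3) | p2:escaped

ESCAPED (3,3) ESCAPED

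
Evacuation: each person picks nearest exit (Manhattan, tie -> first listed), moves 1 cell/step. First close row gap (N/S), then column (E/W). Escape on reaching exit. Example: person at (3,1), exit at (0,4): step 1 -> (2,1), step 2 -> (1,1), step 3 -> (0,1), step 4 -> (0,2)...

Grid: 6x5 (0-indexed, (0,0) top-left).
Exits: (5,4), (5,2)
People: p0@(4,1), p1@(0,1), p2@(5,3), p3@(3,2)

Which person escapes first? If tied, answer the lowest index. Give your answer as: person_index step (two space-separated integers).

Answer: 2 1

Derivation:
Step 1: p0:(4,1)->(5,1) | p1:(0,1)->(1,1) | p2:(5,3)->(5,4)->EXIT | p3:(3,2)->(4,2)
Step 2: p0:(5,1)->(5,2)->EXIT | p1:(1,1)->(2,1) | p2:escaped | p3:(4,2)->(5,2)->EXIT
Step 3: p0:escaped | p1:(2,1)->(3,1) | p2:escaped | p3:escaped
Step 4: p0:escaped | p1:(3,1)->(4,1) | p2:escaped | p3:escaped
Step 5: p0:escaped | p1:(4,1)->(5,1) | p2:escaped | p3:escaped
Step 6: p0:escaped | p1:(5,1)->(5,2)->EXIT | p2:escaped | p3:escaped
Exit steps: [2, 6, 1, 2]
First to escape: p2 at step 1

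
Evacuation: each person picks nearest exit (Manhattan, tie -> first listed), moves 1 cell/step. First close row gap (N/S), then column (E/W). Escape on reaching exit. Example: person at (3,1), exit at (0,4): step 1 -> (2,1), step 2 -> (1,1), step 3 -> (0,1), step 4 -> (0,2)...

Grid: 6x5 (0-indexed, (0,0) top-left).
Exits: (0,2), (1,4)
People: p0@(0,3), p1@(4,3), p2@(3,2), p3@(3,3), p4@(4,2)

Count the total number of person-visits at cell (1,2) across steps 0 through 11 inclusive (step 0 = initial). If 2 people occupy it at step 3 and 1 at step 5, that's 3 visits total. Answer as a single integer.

Step 0: p0@(0,3) p1@(4,3) p2@(3,2) p3@(3,3) p4@(4,2) -> at (1,2): 0 [-], cum=0
Step 1: p0@ESC p1@(3,3) p2@(2,2) p3@(2,3) p4@(3,2) -> at (1,2): 0 [-], cum=0
Step 2: p0@ESC p1@(2,3) p2@(1,2) p3@(1,3) p4@(2,2) -> at (1,2): 1 [p2], cum=1
Step 3: p0@ESC p1@(1,3) p2@ESC p3@ESC p4@(1,2) -> at (1,2): 1 [p4], cum=2
Step 4: p0@ESC p1@ESC p2@ESC p3@ESC p4@ESC -> at (1,2): 0 [-], cum=2
Total visits = 2

Answer: 2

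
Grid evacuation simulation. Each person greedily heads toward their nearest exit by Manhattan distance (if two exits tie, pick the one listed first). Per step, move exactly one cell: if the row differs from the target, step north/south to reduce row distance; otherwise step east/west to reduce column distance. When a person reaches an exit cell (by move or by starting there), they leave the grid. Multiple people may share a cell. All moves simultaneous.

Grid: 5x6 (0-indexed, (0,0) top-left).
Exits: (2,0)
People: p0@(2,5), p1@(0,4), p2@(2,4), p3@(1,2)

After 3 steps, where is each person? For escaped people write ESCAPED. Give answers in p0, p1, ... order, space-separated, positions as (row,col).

Step 1: p0:(2,5)->(2,4) | p1:(0,4)->(1,4) | p2:(2,4)->(2,3) | p3:(1,2)->(2,2)
Step 2: p0:(2,4)->(2,3) | p1:(1,4)->(2,4) | p2:(2,3)->(2,2) | p3:(2,2)->(2,1)
Step 3: p0:(2,3)->(2,2) | p1:(2,4)->(2,3) | p2:(2,2)->(2,1) | p3:(2,1)->(2,0)->EXIT

(2,2) (2,3) (2,1) ESCAPED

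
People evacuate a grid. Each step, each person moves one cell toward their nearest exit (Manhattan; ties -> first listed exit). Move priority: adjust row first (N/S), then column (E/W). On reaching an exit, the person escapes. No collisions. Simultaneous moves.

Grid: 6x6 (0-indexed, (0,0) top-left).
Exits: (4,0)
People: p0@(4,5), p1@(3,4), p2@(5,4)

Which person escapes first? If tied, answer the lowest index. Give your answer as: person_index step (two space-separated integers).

Answer: 0 5

Derivation:
Step 1: p0:(4,5)->(4,4) | p1:(3,4)->(4,4) | p2:(5,4)->(4,4)
Step 2: p0:(4,4)->(4,3) | p1:(4,4)->(4,3) | p2:(4,4)->(4,3)
Step 3: p0:(4,3)->(4,2) | p1:(4,3)->(4,2) | p2:(4,3)->(4,2)
Step 4: p0:(4,2)->(4,1) | p1:(4,2)->(4,1) | p2:(4,2)->(4,1)
Step 5: p0:(4,1)->(4,0)->EXIT | p1:(4,1)->(4,0)->EXIT | p2:(4,1)->(4,0)->EXIT
Exit steps: [5, 5, 5]
First to escape: p0 at step 5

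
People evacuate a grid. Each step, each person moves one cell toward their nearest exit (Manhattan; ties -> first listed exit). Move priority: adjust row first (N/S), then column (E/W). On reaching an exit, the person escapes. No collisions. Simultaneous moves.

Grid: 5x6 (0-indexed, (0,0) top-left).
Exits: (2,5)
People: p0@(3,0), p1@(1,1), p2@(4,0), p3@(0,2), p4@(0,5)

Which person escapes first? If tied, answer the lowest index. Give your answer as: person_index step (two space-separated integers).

Step 1: p0:(3,0)->(2,0) | p1:(1,1)->(2,1) | p2:(4,0)->(3,0) | p3:(0,2)->(1,2) | p4:(0,5)->(1,5)
Step 2: p0:(2,0)->(2,1) | p1:(2,1)->(2,2) | p2:(3,0)->(2,0) | p3:(1,2)->(2,2) | p4:(1,5)->(2,5)->EXIT
Step 3: p0:(2,1)->(2,2) | p1:(2,2)->(2,3) | p2:(2,0)->(2,1) | p3:(2,2)->(2,3) | p4:escaped
Step 4: p0:(2,2)->(2,3) | p1:(2,3)->(2,4) | p2:(2,1)->(2,2) | p3:(2,3)->(2,4) | p4:escaped
Step 5: p0:(2,3)->(2,4) | p1:(2,4)->(2,5)->EXIT | p2:(2,2)->(2,3) | p3:(2,4)->(2,5)->EXIT | p4:escaped
Step 6: p0:(2,4)->(2,5)->EXIT | p1:escaped | p2:(2,3)->(2,4) | p3:escaped | p4:escaped
Step 7: p0:escaped | p1:escaped | p2:(2,4)->(2,5)->EXIT | p3:escaped | p4:escaped
Exit steps: [6, 5, 7, 5, 2]
First to escape: p4 at step 2

Answer: 4 2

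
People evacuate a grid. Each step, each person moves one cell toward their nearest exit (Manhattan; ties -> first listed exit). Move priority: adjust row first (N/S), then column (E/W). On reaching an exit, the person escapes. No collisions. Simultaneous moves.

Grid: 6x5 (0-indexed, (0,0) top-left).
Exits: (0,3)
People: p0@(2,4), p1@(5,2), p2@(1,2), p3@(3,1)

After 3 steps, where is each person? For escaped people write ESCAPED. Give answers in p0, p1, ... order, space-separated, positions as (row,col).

Step 1: p0:(2,4)->(1,4) | p1:(5,2)->(4,2) | p2:(1,2)->(0,2) | p3:(3,1)->(2,1)
Step 2: p0:(1,4)->(0,4) | p1:(4,2)->(3,2) | p2:(0,2)->(0,3)->EXIT | p3:(2,1)->(1,1)
Step 3: p0:(0,4)->(0,3)->EXIT | p1:(3,2)->(2,2) | p2:escaped | p3:(1,1)->(0,1)

ESCAPED (2,2) ESCAPED (0,1)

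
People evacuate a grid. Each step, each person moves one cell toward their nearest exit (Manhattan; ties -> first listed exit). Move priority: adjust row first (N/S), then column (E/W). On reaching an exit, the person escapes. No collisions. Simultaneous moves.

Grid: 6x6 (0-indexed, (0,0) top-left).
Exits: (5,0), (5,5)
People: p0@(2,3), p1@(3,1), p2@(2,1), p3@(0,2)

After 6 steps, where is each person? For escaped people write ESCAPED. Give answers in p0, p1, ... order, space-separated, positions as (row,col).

Step 1: p0:(2,3)->(3,3) | p1:(3,1)->(4,1) | p2:(2,1)->(3,1) | p3:(0,2)->(1,2)
Step 2: p0:(3,3)->(4,3) | p1:(4,1)->(5,1) | p2:(3,1)->(4,1) | p3:(1,2)->(2,2)
Step 3: p0:(4,3)->(5,3) | p1:(5,1)->(5,0)->EXIT | p2:(4,1)->(5,1) | p3:(2,2)->(3,2)
Step 4: p0:(5,3)->(5,4) | p1:escaped | p2:(5,1)->(5,0)->EXIT | p3:(3,2)->(4,2)
Step 5: p0:(5,4)->(5,5)->EXIT | p1:escaped | p2:escaped | p3:(4,2)->(5,2)
Step 6: p0:escaped | p1:escaped | p2:escaped | p3:(5,2)->(5,1)

ESCAPED ESCAPED ESCAPED (5,1)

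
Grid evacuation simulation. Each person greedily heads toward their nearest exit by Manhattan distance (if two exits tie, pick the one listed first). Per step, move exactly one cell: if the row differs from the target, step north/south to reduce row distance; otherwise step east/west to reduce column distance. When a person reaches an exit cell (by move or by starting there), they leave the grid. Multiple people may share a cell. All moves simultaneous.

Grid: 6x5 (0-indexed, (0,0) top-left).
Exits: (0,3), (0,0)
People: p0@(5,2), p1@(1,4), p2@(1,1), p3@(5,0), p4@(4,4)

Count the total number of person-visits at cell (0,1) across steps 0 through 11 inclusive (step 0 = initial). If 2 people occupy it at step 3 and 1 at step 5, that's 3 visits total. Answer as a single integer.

Step 0: p0@(5,2) p1@(1,4) p2@(1,1) p3@(5,0) p4@(4,4) -> at (0,1): 0 [-], cum=0
Step 1: p0@(4,2) p1@(0,4) p2@(0,1) p3@(4,0) p4@(3,4) -> at (0,1): 1 [p2], cum=1
Step 2: p0@(3,2) p1@ESC p2@ESC p3@(3,0) p4@(2,4) -> at (0,1): 0 [-], cum=1
Step 3: p0@(2,2) p1@ESC p2@ESC p3@(2,0) p4@(1,4) -> at (0,1): 0 [-], cum=1
Step 4: p0@(1,2) p1@ESC p2@ESC p3@(1,0) p4@(0,4) -> at (0,1): 0 [-], cum=1
Step 5: p0@(0,2) p1@ESC p2@ESC p3@ESC p4@ESC -> at (0,1): 0 [-], cum=1
Step 6: p0@ESC p1@ESC p2@ESC p3@ESC p4@ESC -> at (0,1): 0 [-], cum=1
Total visits = 1

Answer: 1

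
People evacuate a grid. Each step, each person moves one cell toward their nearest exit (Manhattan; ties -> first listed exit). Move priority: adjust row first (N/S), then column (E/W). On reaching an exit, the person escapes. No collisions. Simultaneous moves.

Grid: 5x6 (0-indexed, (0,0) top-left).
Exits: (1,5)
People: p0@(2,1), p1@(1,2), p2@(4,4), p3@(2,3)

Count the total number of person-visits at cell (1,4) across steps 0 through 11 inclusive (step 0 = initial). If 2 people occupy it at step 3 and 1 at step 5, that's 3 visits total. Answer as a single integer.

Step 0: p0@(2,1) p1@(1,2) p2@(4,4) p3@(2,3) -> at (1,4): 0 [-], cum=0
Step 1: p0@(1,1) p1@(1,3) p2@(3,4) p3@(1,3) -> at (1,4): 0 [-], cum=0
Step 2: p0@(1,2) p1@(1,4) p2@(2,4) p3@(1,4) -> at (1,4): 2 [p1,p3], cum=2
Step 3: p0@(1,3) p1@ESC p2@(1,4) p3@ESC -> at (1,4): 1 [p2], cum=3
Step 4: p0@(1,4) p1@ESC p2@ESC p3@ESC -> at (1,4): 1 [p0], cum=4
Step 5: p0@ESC p1@ESC p2@ESC p3@ESC -> at (1,4): 0 [-], cum=4
Total visits = 4

Answer: 4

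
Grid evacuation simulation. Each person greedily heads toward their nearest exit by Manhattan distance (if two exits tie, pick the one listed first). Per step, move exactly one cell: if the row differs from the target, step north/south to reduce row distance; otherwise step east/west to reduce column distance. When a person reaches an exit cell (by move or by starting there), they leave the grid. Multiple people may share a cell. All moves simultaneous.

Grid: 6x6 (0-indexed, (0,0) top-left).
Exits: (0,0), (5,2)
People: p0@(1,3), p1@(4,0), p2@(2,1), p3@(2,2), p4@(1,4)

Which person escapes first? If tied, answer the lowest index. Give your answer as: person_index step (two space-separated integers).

Answer: 1 3

Derivation:
Step 1: p0:(1,3)->(0,3) | p1:(4,0)->(5,0) | p2:(2,1)->(1,1) | p3:(2,2)->(3,2) | p4:(1,4)->(0,4)
Step 2: p0:(0,3)->(0,2) | p1:(5,0)->(5,1) | p2:(1,1)->(0,1) | p3:(3,2)->(4,2) | p4:(0,4)->(0,3)
Step 3: p0:(0,2)->(0,1) | p1:(5,1)->(5,2)->EXIT | p2:(0,1)->(0,0)->EXIT | p3:(4,2)->(5,2)->EXIT | p4:(0,3)->(0,2)
Step 4: p0:(0,1)->(0,0)->EXIT | p1:escaped | p2:escaped | p3:escaped | p4:(0,2)->(0,1)
Step 5: p0:escaped | p1:escaped | p2:escaped | p3:escaped | p4:(0,1)->(0,0)->EXIT
Exit steps: [4, 3, 3, 3, 5]
First to escape: p1 at step 3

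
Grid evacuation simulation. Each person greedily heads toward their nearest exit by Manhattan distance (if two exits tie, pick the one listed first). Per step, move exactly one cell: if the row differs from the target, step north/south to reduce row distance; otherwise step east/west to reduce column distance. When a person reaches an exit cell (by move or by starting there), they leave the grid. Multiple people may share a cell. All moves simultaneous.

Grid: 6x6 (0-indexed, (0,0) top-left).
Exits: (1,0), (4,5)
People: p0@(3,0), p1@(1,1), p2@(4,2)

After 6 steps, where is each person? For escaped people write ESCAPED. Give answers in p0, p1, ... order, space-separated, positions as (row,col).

Step 1: p0:(3,0)->(2,0) | p1:(1,1)->(1,0)->EXIT | p2:(4,2)->(4,3)
Step 2: p0:(2,0)->(1,0)->EXIT | p1:escaped | p2:(4,3)->(4,4)
Step 3: p0:escaped | p1:escaped | p2:(4,4)->(4,5)->EXIT

ESCAPED ESCAPED ESCAPED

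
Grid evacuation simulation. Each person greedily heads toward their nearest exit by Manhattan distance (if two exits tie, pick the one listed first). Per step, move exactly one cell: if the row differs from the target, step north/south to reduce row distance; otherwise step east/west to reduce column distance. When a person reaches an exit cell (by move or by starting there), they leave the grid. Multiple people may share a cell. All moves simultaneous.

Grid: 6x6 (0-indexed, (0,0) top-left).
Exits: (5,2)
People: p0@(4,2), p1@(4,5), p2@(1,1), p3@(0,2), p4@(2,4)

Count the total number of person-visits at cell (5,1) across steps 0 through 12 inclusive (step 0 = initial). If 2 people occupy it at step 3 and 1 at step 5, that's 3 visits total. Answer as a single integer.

Answer: 1

Derivation:
Step 0: p0@(4,2) p1@(4,5) p2@(1,1) p3@(0,2) p4@(2,4) -> at (5,1): 0 [-], cum=0
Step 1: p0@ESC p1@(5,5) p2@(2,1) p3@(1,2) p4@(3,4) -> at (5,1): 0 [-], cum=0
Step 2: p0@ESC p1@(5,4) p2@(3,1) p3@(2,2) p4@(4,4) -> at (5,1): 0 [-], cum=0
Step 3: p0@ESC p1@(5,3) p2@(4,1) p3@(3,2) p4@(5,4) -> at (5,1): 0 [-], cum=0
Step 4: p0@ESC p1@ESC p2@(5,1) p3@(4,2) p4@(5,3) -> at (5,1): 1 [p2], cum=1
Step 5: p0@ESC p1@ESC p2@ESC p3@ESC p4@ESC -> at (5,1): 0 [-], cum=1
Total visits = 1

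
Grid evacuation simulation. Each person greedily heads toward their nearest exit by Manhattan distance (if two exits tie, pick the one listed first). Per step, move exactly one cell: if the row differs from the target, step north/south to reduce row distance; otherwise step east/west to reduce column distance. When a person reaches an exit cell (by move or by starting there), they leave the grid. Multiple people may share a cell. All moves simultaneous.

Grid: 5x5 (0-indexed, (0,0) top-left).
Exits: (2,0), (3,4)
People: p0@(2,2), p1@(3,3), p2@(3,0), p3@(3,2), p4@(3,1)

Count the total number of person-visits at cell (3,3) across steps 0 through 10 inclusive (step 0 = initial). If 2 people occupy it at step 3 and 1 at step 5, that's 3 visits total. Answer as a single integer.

Step 0: p0@(2,2) p1@(3,3) p2@(3,0) p3@(3,2) p4@(3,1) -> at (3,3): 1 [p1], cum=1
Step 1: p0@(2,1) p1@ESC p2@ESC p3@(3,3) p4@(2,1) -> at (3,3): 1 [p3], cum=2
Step 2: p0@ESC p1@ESC p2@ESC p3@ESC p4@ESC -> at (3,3): 0 [-], cum=2
Total visits = 2

Answer: 2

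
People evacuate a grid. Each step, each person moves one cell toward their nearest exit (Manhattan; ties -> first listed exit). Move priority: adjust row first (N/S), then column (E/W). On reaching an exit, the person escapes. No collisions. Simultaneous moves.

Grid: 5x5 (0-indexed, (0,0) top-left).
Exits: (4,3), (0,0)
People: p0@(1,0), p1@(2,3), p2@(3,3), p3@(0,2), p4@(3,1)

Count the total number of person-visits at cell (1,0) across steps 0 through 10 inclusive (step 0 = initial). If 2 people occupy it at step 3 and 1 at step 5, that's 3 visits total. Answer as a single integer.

Step 0: p0@(1,0) p1@(2,3) p2@(3,3) p3@(0,2) p4@(3,1) -> at (1,0): 1 [p0], cum=1
Step 1: p0@ESC p1@(3,3) p2@ESC p3@(0,1) p4@(4,1) -> at (1,0): 0 [-], cum=1
Step 2: p0@ESC p1@ESC p2@ESC p3@ESC p4@(4,2) -> at (1,0): 0 [-], cum=1
Step 3: p0@ESC p1@ESC p2@ESC p3@ESC p4@ESC -> at (1,0): 0 [-], cum=1
Total visits = 1

Answer: 1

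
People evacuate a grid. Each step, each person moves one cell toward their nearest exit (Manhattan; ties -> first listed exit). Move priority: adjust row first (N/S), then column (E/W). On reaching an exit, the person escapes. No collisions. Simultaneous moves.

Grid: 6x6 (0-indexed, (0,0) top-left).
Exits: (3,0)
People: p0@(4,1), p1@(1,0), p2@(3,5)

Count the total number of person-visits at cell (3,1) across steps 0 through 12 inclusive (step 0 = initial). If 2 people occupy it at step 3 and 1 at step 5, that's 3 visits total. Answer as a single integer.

Answer: 2

Derivation:
Step 0: p0@(4,1) p1@(1,0) p2@(3,5) -> at (3,1): 0 [-], cum=0
Step 1: p0@(3,1) p1@(2,0) p2@(3,4) -> at (3,1): 1 [p0], cum=1
Step 2: p0@ESC p1@ESC p2@(3,3) -> at (3,1): 0 [-], cum=1
Step 3: p0@ESC p1@ESC p2@(3,2) -> at (3,1): 0 [-], cum=1
Step 4: p0@ESC p1@ESC p2@(3,1) -> at (3,1): 1 [p2], cum=2
Step 5: p0@ESC p1@ESC p2@ESC -> at (3,1): 0 [-], cum=2
Total visits = 2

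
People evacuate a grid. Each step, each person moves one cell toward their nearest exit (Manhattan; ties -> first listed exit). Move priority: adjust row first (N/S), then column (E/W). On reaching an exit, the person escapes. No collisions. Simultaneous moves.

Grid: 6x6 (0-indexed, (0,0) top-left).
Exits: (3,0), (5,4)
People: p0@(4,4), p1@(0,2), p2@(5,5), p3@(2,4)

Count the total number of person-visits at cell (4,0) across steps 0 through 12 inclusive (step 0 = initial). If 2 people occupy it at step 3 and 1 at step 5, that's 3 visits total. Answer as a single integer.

Step 0: p0@(4,4) p1@(0,2) p2@(5,5) p3@(2,4) -> at (4,0): 0 [-], cum=0
Step 1: p0@ESC p1@(1,2) p2@ESC p3@(3,4) -> at (4,0): 0 [-], cum=0
Step 2: p0@ESC p1@(2,2) p2@ESC p3@(4,4) -> at (4,0): 0 [-], cum=0
Step 3: p0@ESC p1@(3,2) p2@ESC p3@ESC -> at (4,0): 0 [-], cum=0
Step 4: p0@ESC p1@(3,1) p2@ESC p3@ESC -> at (4,0): 0 [-], cum=0
Step 5: p0@ESC p1@ESC p2@ESC p3@ESC -> at (4,0): 0 [-], cum=0
Total visits = 0

Answer: 0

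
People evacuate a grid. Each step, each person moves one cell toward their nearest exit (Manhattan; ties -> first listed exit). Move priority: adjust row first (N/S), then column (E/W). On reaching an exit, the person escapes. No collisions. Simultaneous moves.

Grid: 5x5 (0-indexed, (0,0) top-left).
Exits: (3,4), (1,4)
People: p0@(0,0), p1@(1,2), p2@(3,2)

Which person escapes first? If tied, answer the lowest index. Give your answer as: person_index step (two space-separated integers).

Answer: 1 2

Derivation:
Step 1: p0:(0,0)->(1,0) | p1:(1,2)->(1,3) | p2:(3,2)->(3,3)
Step 2: p0:(1,0)->(1,1) | p1:(1,3)->(1,4)->EXIT | p2:(3,3)->(3,4)->EXIT
Step 3: p0:(1,1)->(1,2) | p1:escaped | p2:escaped
Step 4: p0:(1,2)->(1,3) | p1:escaped | p2:escaped
Step 5: p0:(1,3)->(1,4)->EXIT | p1:escaped | p2:escaped
Exit steps: [5, 2, 2]
First to escape: p1 at step 2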